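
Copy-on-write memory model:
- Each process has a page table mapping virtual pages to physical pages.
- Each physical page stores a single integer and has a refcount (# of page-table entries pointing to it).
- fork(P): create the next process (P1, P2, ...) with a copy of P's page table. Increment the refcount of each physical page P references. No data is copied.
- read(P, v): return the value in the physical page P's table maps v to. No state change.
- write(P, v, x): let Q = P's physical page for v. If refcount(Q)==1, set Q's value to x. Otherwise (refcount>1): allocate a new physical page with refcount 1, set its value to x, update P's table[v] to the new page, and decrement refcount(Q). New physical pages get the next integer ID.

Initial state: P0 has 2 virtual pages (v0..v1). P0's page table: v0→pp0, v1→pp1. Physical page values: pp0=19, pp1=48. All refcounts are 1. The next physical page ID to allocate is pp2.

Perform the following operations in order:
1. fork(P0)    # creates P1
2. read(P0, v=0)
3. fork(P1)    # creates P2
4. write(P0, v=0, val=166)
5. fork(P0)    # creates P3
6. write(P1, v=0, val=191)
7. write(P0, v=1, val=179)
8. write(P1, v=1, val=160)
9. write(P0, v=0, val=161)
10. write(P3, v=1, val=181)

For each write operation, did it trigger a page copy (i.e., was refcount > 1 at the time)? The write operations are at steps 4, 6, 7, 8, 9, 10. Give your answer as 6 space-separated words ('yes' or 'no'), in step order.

Op 1: fork(P0) -> P1. 2 ppages; refcounts: pp0:2 pp1:2
Op 2: read(P0, v0) -> 19. No state change.
Op 3: fork(P1) -> P2. 2 ppages; refcounts: pp0:3 pp1:3
Op 4: write(P0, v0, 166). refcount(pp0)=3>1 -> COPY to pp2. 3 ppages; refcounts: pp0:2 pp1:3 pp2:1
Op 5: fork(P0) -> P3. 3 ppages; refcounts: pp0:2 pp1:4 pp2:2
Op 6: write(P1, v0, 191). refcount(pp0)=2>1 -> COPY to pp3. 4 ppages; refcounts: pp0:1 pp1:4 pp2:2 pp3:1
Op 7: write(P0, v1, 179). refcount(pp1)=4>1 -> COPY to pp4. 5 ppages; refcounts: pp0:1 pp1:3 pp2:2 pp3:1 pp4:1
Op 8: write(P1, v1, 160). refcount(pp1)=3>1 -> COPY to pp5. 6 ppages; refcounts: pp0:1 pp1:2 pp2:2 pp3:1 pp4:1 pp5:1
Op 9: write(P0, v0, 161). refcount(pp2)=2>1 -> COPY to pp6. 7 ppages; refcounts: pp0:1 pp1:2 pp2:1 pp3:1 pp4:1 pp5:1 pp6:1
Op 10: write(P3, v1, 181). refcount(pp1)=2>1 -> COPY to pp7. 8 ppages; refcounts: pp0:1 pp1:1 pp2:1 pp3:1 pp4:1 pp5:1 pp6:1 pp7:1

yes yes yes yes yes yes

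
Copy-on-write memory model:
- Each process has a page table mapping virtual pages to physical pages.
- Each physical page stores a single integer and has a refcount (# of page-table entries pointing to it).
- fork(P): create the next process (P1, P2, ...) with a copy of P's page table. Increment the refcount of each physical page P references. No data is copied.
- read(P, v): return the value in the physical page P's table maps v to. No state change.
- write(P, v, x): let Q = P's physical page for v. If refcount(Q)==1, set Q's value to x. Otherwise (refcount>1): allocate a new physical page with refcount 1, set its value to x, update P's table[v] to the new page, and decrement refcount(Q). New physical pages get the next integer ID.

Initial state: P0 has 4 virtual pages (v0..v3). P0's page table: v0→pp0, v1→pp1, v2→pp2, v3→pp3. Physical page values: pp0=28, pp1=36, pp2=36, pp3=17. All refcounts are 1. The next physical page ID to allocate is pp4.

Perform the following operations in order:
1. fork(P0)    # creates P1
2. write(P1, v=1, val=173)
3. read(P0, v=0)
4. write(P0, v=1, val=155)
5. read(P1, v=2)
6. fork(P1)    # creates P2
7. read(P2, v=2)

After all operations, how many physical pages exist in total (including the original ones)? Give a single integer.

Answer: 5

Derivation:
Op 1: fork(P0) -> P1. 4 ppages; refcounts: pp0:2 pp1:2 pp2:2 pp3:2
Op 2: write(P1, v1, 173). refcount(pp1)=2>1 -> COPY to pp4. 5 ppages; refcounts: pp0:2 pp1:1 pp2:2 pp3:2 pp4:1
Op 3: read(P0, v0) -> 28. No state change.
Op 4: write(P0, v1, 155). refcount(pp1)=1 -> write in place. 5 ppages; refcounts: pp0:2 pp1:1 pp2:2 pp3:2 pp4:1
Op 5: read(P1, v2) -> 36. No state change.
Op 6: fork(P1) -> P2. 5 ppages; refcounts: pp0:3 pp1:1 pp2:3 pp3:3 pp4:2
Op 7: read(P2, v2) -> 36. No state change.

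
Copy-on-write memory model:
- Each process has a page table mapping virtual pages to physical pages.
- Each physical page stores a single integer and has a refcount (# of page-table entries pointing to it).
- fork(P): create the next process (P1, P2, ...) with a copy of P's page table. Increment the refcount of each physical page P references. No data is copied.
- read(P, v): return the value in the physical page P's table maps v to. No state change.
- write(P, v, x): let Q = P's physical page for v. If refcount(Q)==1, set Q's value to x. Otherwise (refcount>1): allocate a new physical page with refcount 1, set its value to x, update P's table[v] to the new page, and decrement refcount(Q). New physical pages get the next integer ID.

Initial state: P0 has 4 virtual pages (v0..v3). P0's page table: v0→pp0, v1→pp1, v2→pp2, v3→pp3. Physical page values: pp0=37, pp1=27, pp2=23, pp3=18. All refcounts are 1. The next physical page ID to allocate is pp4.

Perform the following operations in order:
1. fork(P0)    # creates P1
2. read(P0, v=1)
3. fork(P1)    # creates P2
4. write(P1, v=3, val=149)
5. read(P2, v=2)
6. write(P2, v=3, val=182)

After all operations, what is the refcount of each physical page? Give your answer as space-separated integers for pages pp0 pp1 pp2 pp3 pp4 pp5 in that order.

Op 1: fork(P0) -> P1. 4 ppages; refcounts: pp0:2 pp1:2 pp2:2 pp3:2
Op 2: read(P0, v1) -> 27. No state change.
Op 3: fork(P1) -> P2. 4 ppages; refcounts: pp0:3 pp1:3 pp2:3 pp3:3
Op 4: write(P1, v3, 149). refcount(pp3)=3>1 -> COPY to pp4. 5 ppages; refcounts: pp0:3 pp1:3 pp2:3 pp3:2 pp4:1
Op 5: read(P2, v2) -> 23. No state change.
Op 6: write(P2, v3, 182). refcount(pp3)=2>1 -> COPY to pp5. 6 ppages; refcounts: pp0:3 pp1:3 pp2:3 pp3:1 pp4:1 pp5:1

Answer: 3 3 3 1 1 1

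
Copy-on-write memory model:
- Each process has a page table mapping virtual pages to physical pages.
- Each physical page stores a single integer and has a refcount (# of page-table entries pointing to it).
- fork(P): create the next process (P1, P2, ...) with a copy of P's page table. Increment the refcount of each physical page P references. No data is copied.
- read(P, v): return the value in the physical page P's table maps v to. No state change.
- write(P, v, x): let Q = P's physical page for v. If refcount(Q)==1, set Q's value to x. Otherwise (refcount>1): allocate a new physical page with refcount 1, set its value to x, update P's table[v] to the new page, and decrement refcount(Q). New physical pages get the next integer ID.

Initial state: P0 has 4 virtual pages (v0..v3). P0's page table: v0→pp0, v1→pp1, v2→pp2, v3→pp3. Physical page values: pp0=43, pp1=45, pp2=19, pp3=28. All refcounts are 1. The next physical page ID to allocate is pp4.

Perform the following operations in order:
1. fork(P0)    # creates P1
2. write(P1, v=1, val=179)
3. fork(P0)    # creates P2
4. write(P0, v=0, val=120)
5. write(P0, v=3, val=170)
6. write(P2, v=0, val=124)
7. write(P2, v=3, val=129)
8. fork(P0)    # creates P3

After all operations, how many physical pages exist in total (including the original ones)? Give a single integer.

Answer: 9

Derivation:
Op 1: fork(P0) -> P1. 4 ppages; refcounts: pp0:2 pp1:2 pp2:2 pp3:2
Op 2: write(P1, v1, 179). refcount(pp1)=2>1 -> COPY to pp4. 5 ppages; refcounts: pp0:2 pp1:1 pp2:2 pp3:2 pp4:1
Op 3: fork(P0) -> P2. 5 ppages; refcounts: pp0:3 pp1:2 pp2:3 pp3:3 pp4:1
Op 4: write(P0, v0, 120). refcount(pp0)=3>1 -> COPY to pp5. 6 ppages; refcounts: pp0:2 pp1:2 pp2:3 pp3:3 pp4:1 pp5:1
Op 5: write(P0, v3, 170). refcount(pp3)=3>1 -> COPY to pp6. 7 ppages; refcounts: pp0:2 pp1:2 pp2:3 pp3:2 pp4:1 pp5:1 pp6:1
Op 6: write(P2, v0, 124). refcount(pp0)=2>1 -> COPY to pp7. 8 ppages; refcounts: pp0:1 pp1:2 pp2:3 pp3:2 pp4:1 pp5:1 pp6:1 pp7:1
Op 7: write(P2, v3, 129). refcount(pp3)=2>1 -> COPY to pp8. 9 ppages; refcounts: pp0:1 pp1:2 pp2:3 pp3:1 pp4:1 pp5:1 pp6:1 pp7:1 pp8:1
Op 8: fork(P0) -> P3. 9 ppages; refcounts: pp0:1 pp1:3 pp2:4 pp3:1 pp4:1 pp5:2 pp6:2 pp7:1 pp8:1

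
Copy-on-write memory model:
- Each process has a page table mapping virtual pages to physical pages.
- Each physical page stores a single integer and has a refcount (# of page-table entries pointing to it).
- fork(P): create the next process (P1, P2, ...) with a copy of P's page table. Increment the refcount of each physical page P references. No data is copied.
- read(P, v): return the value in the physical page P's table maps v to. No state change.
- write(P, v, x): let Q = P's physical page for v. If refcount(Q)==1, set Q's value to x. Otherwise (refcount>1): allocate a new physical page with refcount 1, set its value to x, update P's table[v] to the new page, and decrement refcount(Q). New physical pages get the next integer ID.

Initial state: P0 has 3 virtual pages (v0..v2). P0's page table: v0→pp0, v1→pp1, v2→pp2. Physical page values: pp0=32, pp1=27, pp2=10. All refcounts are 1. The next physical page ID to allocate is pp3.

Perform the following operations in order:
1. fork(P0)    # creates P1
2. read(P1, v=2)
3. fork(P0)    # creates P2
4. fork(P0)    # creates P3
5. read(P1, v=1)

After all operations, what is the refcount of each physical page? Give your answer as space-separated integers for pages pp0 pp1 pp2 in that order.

Op 1: fork(P0) -> P1. 3 ppages; refcounts: pp0:2 pp1:2 pp2:2
Op 2: read(P1, v2) -> 10. No state change.
Op 3: fork(P0) -> P2. 3 ppages; refcounts: pp0:3 pp1:3 pp2:3
Op 4: fork(P0) -> P3. 3 ppages; refcounts: pp0:4 pp1:4 pp2:4
Op 5: read(P1, v1) -> 27. No state change.

Answer: 4 4 4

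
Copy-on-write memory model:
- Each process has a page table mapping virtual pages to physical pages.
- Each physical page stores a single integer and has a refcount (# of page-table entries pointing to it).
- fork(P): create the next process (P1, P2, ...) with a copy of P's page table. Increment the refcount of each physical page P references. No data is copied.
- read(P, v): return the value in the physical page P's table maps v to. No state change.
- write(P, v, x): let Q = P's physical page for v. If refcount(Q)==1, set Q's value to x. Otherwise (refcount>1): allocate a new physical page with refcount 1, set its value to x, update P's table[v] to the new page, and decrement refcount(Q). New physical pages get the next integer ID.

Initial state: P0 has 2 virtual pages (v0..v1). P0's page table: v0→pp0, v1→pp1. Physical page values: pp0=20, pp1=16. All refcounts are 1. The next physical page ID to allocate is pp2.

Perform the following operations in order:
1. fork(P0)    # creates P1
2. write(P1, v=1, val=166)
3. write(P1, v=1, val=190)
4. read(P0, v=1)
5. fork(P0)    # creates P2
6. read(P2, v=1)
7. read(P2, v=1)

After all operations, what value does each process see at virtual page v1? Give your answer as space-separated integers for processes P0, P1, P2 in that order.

Op 1: fork(P0) -> P1. 2 ppages; refcounts: pp0:2 pp1:2
Op 2: write(P1, v1, 166). refcount(pp1)=2>1 -> COPY to pp2. 3 ppages; refcounts: pp0:2 pp1:1 pp2:1
Op 3: write(P1, v1, 190). refcount(pp2)=1 -> write in place. 3 ppages; refcounts: pp0:2 pp1:1 pp2:1
Op 4: read(P0, v1) -> 16. No state change.
Op 5: fork(P0) -> P2. 3 ppages; refcounts: pp0:3 pp1:2 pp2:1
Op 6: read(P2, v1) -> 16. No state change.
Op 7: read(P2, v1) -> 16. No state change.
P0: v1 -> pp1 = 16
P1: v1 -> pp2 = 190
P2: v1 -> pp1 = 16

Answer: 16 190 16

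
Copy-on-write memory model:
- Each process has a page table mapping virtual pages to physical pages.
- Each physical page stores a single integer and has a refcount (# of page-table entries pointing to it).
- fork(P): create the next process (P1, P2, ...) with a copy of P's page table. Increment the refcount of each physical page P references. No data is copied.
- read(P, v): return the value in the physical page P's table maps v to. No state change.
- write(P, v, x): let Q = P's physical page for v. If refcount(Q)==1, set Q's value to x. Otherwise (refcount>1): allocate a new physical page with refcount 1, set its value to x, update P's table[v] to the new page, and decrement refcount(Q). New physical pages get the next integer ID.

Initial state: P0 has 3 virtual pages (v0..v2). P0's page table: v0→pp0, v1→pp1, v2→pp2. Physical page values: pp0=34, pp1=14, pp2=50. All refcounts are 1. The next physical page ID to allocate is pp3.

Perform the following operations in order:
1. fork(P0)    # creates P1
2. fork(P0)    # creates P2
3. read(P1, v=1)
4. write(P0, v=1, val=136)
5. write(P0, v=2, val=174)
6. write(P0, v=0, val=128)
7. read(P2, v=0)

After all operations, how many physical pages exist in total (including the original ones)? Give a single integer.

Op 1: fork(P0) -> P1. 3 ppages; refcounts: pp0:2 pp1:2 pp2:2
Op 2: fork(P0) -> P2. 3 ppages; refcounts: pp0:3 pp1:3 pp2:3
Op 3: read(P1, v1) -> 14. No state change.
Op 4: write(P0, v1, 136). refcount(pp1)=3>1 -> COPY to pp3. 4 ppages; refcounts: pp0:3 pp1:2 pp2:3 pp3:1
Op 5: write(P0, v2, 174). refcount(pp2)=3>1 -> COPY to pp4. 5 ppages; refcounts: pp0:3 pp1:2 pp2:2 pp3:1 pp4:1
Op 6: write(P0, v0, 128). refcount(pp0)=3>1 -> COPY to pp5. 6 ppages; refcounts: pp0:2 pp1:2 pp2:2 pp3:1 pp4:1 pp5:1
Op 7: read(P2, v0) -> 34. No state change.

Answer: 6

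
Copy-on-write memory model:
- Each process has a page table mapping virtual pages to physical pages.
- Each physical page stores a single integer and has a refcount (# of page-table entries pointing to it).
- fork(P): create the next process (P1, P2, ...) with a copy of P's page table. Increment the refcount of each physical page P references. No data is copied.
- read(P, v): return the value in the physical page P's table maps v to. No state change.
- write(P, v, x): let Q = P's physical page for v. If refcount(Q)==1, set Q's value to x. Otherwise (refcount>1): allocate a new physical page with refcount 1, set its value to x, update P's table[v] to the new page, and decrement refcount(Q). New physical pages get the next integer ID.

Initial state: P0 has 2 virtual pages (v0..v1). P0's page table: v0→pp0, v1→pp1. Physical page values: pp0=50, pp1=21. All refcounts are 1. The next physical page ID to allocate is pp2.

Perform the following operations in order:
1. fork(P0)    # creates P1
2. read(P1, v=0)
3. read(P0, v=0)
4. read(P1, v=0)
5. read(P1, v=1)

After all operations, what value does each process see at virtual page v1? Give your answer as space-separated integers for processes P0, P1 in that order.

Answer: 21 21

Derivation:
Op 1: fork(P0) -> P1. 2 ppages; refcounts: pp0:2 pp1:2
Op 2: read(P1, v0) -> 50. No state change.
Op 3: read(P0, v0) -> 50. No state change.
Op 4: read(P1, v0) -> 50. No state change.
Op 5: read(P1, v1) -> 21. No state change.
P0: v1 -> pp1 = 21
P1: v1 -> pp1 = 21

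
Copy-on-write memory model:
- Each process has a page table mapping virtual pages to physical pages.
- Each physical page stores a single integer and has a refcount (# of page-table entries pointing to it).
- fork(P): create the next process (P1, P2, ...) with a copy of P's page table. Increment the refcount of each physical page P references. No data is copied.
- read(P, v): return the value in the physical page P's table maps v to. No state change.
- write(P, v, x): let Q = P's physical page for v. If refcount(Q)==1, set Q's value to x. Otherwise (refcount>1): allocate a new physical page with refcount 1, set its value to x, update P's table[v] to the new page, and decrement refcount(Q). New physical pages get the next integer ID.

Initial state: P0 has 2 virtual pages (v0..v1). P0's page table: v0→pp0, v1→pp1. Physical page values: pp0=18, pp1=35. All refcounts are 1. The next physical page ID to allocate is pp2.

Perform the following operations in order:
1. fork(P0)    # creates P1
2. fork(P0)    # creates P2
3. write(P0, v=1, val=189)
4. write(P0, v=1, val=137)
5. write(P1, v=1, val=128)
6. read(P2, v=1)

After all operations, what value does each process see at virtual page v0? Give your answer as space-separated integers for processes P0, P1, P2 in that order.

Op 1: fork(P0) -> P1. 2 ppages; refcounts: pp0:2 pp1:2
Op 2: fork(P0) -> P2. 2 ppages; refcounts: pp0:3 pp1:3
Op 3: write(P0, v1, 189). refcount(pp1)=3>1 -> COPY to pp2. 3 ppages; refcounts: pp0:3 pp1:2 pp2:1
Op 4: write(P0, v1, 137). refcount(pp2)=1 -> write in place. 3 ppages; refcounts: pp0:3 pp1:2 pp2:1
Op 5: write(P1, v1, 128). refcount(pp1)=2>1 -> COPY to pp3. 4 ppages; refcounts: pp0:3 pp1:1 pp2:1 pp3:1
Op 6: read(P2, v1) -> 35. No state change.
P0: v0 -> pp0 = 18
P1: v0 -> pp0 = 18
P2: v0 -> pp0 = 18

Answer: 18 18 18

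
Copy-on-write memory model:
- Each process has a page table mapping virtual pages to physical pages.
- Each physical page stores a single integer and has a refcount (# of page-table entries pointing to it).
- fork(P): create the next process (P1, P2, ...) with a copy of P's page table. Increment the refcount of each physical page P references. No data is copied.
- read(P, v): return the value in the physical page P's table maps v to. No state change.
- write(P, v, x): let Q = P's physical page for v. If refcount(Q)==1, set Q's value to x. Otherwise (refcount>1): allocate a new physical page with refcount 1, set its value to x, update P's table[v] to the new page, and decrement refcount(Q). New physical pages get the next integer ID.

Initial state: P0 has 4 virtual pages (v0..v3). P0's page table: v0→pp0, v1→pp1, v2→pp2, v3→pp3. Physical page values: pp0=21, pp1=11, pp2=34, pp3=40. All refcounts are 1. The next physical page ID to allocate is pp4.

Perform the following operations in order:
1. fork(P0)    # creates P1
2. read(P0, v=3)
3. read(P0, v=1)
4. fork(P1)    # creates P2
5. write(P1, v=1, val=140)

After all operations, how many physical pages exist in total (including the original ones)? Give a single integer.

Op 1: fork(P0) -> P1. 4 ppages; refcounts: pp0:2 pp1:2 pp2:2 pp3:2
Op 2: read(P0, v3) -> 40. No state change.
Op 3: read(P0, v1) -> 11. No state change.
Op 4: fork(P1) -> P2. 4 ppages; refcounts: pp0:3 pp1:3 pp2:3 pp3:3
Op 5: write(P1, v1, 140). refcount(pp1)=3>1 -> COPY to pp4. 5 ppages; refcounts: pp0:3 pp1:2 pp2:3 pp3:3 pp4:1

Answer: 5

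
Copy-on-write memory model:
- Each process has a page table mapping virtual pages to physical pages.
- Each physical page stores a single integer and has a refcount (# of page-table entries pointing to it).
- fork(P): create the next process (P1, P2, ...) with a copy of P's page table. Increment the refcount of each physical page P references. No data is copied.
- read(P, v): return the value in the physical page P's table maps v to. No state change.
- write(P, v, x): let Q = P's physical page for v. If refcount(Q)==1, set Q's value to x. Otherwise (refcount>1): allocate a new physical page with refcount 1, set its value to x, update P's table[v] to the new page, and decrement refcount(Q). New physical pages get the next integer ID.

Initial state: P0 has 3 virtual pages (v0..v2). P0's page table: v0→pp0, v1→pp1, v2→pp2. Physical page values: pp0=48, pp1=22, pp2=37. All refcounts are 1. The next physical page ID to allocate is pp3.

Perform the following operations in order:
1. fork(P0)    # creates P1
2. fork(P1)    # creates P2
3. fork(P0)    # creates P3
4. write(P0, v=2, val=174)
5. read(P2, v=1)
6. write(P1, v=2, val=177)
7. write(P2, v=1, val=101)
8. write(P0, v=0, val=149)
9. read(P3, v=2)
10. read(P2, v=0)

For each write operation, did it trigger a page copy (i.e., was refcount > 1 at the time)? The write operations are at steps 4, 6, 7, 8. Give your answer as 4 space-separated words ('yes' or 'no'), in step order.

Op 1: fork(P0) -> P1. 3 ppages; refcounts: pp0:2 pp1:2 pp2:2
Op 2: fork(P1) -> P2. 3 ppages; refcounts: pp0:3 pp1:3 pp2:3
Op 3: fork(P0) -> P3. 3 ppages; refcounts: pp0:4 pp1:4 pp2:4
Op 4: write(P0, v2, 174). refcount(pp2)=4>1 -> COPY to pp3. 4 ppages; refcounts: pp0:4 pp1:4 pp2:3 pp3:1
Op 5: read(P2, v1) -> 22. No state change.
Op 6: write(P1, v2, 177). refcount(pp2)=3>1 -> COPY to pp4. 5 ppages; refcounts: pp0:4 pp1:4 pp2:2 pp3:1 pp4:1
Op 7: write(P2, v1, 101). refcount(pp1)=4>1 -> COPY to pp5. 6 ppages; refcounts: pp0:4 pp1:3 pp2:2 pp3:1 pp4:1 pp5:1
Op 8: write(P0, v0, 149). refcount(pp0)=4>1 -> COPY to pp6. 7 ppages; refcounts: pp0:3 pp1:3 pp2:2 pp3:1 pp4:1 pp5:1 pp6:1
Op 9: read(P3, v2) -> 37. No state change.
Op 10: read(P2, v0) -> 48. No state change.

yes yes yes yes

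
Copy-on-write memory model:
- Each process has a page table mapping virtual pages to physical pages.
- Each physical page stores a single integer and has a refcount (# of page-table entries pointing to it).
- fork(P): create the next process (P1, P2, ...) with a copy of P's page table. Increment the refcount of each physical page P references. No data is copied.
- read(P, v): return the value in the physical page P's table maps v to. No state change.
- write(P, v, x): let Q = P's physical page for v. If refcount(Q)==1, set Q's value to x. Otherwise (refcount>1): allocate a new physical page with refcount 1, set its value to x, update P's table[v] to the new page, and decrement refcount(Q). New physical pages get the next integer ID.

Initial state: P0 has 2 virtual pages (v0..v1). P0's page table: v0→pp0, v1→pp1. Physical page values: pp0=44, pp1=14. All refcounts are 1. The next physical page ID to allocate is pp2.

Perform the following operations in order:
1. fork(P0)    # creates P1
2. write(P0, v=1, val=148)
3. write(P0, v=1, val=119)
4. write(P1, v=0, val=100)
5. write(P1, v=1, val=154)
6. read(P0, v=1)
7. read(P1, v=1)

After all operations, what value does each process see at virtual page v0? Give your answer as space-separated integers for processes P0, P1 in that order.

Answer: 44 100

Derivation:
Op 1: fork(P0) -> P1. 2 ppages; refcounts: pp0:2 pp1:2
Op 2: write(P0, v1, 148). refcount(pp1)=2>1 -> COPY to pp2. 3 ppages; refcounts: pp0:2 pp1:1 pp2:1
Op 3: write(P0, v1, 119). refcount(pp2)=1 -> write in place. 3 ppages; refcounts: pp0:2 pp1:1 pp2:1
Op 4: write(P1, v0, 100). refcount(pp0)=2>1 -> COPY to pp3. 4 ppages; refcounts: pp0:1 pp1:1 pp2:1 pp3:1
Op 5: write(P1, v1, 154). refcount(pp1)=1 -> write in place. 4 ppages; refcounts: pp0:1 pp1:1 pp2:1 pp3:1
Op 6: read(P0, v1) -> 119. No state change.
Op 7: read(P1, v1) -> 154. No state change.
P0: v0 -> pp0 = 44
P1: v0 -> pp3 = 100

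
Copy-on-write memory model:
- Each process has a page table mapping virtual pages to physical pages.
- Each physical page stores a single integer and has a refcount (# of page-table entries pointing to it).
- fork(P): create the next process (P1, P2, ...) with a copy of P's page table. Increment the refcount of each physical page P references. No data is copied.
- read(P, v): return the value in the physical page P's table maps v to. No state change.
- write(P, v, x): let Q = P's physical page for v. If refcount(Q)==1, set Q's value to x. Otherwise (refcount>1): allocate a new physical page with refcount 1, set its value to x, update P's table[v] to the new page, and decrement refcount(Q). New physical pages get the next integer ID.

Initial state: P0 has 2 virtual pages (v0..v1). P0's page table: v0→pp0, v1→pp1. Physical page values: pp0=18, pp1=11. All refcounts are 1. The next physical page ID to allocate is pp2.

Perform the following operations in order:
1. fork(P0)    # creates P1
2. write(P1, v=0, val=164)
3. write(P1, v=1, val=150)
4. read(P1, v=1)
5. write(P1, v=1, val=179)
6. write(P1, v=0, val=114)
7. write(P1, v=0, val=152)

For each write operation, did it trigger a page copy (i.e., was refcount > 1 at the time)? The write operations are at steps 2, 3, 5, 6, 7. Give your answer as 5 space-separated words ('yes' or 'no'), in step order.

Op 1: fork(P0) -> P1. 2 ppages; refcounts: pp0:2 pp1:2
Op 2: write(P1, v0, 164). refcount(pp0)=2>1 -> COPY to pp2. 3 ppages; refcounts: pp0:1 pp1:2 pp2:1
Op 3: write(P1, v1, 150). refcount(pp1)=2>1 -> COPY to pp3. 4 ppages; refcounts: pp0:1 pp1:1 pp2:1 pp3:1
Op 4: read(P1, v1) -> 150. No state change.
Op 5: write(P1, v1, 179). refcount(pp3)=1 -> write in place. 4 ppages; refcounts: pp0:1 pp1:1 pp2:1 pp3:1
Op 6: write(P1, v0, 114). refcount(pp2)=1 -> write in place. 4 ppages; refcounts: pp0:1 pp1:1 pp2:1 pp3:1
Op 7: write(P1, v0, 152). refcount(pp2)=1 -> write in place. 4 ppages; refcounts: pp0:1 pp1:1 pp2:1 pp3:1

yes yes no no no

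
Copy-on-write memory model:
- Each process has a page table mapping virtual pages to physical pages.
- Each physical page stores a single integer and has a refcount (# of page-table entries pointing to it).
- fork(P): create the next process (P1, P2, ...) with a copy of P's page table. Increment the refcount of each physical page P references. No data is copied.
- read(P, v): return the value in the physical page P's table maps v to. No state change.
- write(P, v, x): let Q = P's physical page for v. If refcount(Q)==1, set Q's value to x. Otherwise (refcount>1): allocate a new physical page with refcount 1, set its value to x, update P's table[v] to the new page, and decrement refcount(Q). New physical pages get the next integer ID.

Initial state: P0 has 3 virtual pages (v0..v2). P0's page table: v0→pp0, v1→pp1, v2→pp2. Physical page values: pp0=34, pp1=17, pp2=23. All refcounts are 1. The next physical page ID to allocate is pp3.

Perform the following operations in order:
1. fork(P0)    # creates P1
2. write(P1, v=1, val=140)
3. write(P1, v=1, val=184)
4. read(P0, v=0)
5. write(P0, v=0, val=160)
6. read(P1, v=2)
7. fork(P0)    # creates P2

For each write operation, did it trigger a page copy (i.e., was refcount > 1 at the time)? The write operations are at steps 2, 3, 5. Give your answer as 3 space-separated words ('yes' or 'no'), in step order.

Op 1: fork(P0) -> P1. 3 ppages; refcounts: pp0:2 pp1:2 pp2:2
Op 2: write(P1, v1, 140). refcount(pp1)=2>1 -> COPY to pp3. 4 ppages; refcounts: pp0:2 pp1:1 pp2:2 pp3:1
Op 3: write(P1, v1, 184). refcount(pp3)=1 -> write in place. 4 ppages; refcounts: pp0:2 pp1:1 pp2:2 pp3:1
Op 4: read(P0, v0) -> 34. No state change.
Op 5: write(P0, v0, 160). refcount(pp0)=2>1 -> COPY to pp4. 5 ppages; refcounts: pp0:1 pp1:1 pp2:2 pp3:1 pp4:1
Op 6: read(P1, v2) -> 23. No state change.
Op 7: fork(P0) -> P2. 5 ppages; refcounts: pp0:1 pp1:2 pp2:3 pp3:1 pp4:2

yes no yes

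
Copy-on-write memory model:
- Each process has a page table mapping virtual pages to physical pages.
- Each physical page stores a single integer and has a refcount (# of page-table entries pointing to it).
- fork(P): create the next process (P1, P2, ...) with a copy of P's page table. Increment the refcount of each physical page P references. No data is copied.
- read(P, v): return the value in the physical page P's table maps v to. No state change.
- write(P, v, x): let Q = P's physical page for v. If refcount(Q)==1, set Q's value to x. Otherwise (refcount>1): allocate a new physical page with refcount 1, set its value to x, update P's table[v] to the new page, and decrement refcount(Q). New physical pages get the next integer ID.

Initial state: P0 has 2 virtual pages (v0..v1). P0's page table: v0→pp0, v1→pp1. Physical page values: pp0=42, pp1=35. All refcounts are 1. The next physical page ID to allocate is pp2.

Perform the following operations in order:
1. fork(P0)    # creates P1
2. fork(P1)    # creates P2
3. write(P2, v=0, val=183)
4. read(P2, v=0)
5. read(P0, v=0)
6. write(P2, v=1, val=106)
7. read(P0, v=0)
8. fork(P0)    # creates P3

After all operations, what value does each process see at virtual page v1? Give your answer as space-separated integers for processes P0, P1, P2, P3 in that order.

Answer: 35 35 106 35

Derivation:
Op 1: fork(P0) -> P1. 2 ppages; refcounts: pp0:2 pp1:2
Op 2: fork(P1) -> P2. 2 ppages; refcounts: pp0:3 pp1:3
Op 3: write(P2, v0, 183). refcount(pp0)=3>1 -> COPY to pp2. 3 ppages; refcounts: pp0:2 pp1:3 pp2:1
Op 4: read(P2, v0) -> 183. No state change.
Op 5: read(P0, v0) -> 42. No state change.
Op 6: write(P2, v1, 106). refcount(pp1)=3>1 -> COPY to pp3. 4 ppages; refcounts: pp0:2 pp1:2 pp2:1 pp3:1
Op 7: read(P0, v0) -> 42. No state change.
Op 8: fork(P0) -> P3. 4 ppages; refcounts: pp0:3 pp1:3 pp2:1 pp3:1
P0: v1 -> pp1 = 35
P1: v1 -> pp1 = 35
P2: v1 -> pp3 = 106
P3: v1 -> pp1 = 35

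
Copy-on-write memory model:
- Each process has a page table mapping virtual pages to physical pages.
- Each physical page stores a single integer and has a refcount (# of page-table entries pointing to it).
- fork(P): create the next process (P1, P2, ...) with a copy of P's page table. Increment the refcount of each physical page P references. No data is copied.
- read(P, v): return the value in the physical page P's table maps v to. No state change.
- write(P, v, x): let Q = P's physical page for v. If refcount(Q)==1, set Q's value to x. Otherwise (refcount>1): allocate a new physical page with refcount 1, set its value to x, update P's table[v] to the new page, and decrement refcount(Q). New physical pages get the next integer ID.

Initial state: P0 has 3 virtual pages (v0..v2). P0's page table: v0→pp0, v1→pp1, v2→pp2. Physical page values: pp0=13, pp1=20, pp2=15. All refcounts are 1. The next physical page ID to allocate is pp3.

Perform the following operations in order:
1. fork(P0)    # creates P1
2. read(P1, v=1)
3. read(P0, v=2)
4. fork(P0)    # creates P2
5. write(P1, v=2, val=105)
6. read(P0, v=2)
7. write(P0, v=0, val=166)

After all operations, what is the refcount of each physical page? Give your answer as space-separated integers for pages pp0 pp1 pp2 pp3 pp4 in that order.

Answer: 2 3 2 1 1

Derivation:
Op 1: fork(P0) -> P1. 3 ppages; refcounts: pp0:2 pp1:2 pp2:2
Op 2: read(P1, v1) -> 20. No state change.
Op 3: read(P0, v2) -> 15. No state change.
Op 4: fork(P0) -> P2. 3 ppages; refcounts: pp0:3 pp1:3 pp2:3
Op 5: write(P1, v2, 105). refcount(pp2)=3>1 -> COPY to pp3. 4 ppages; refcounts: pp0:3 pp1:3 pp2:2 pp3:1
Op 6: read(P0, v2) -> 15. No state change.
Op 7: write(P0, v0, 166). refcount(pp0)=3>1 -> COPY to pp4. 5 ppages; refcounts: pp0:2 pp1:3 pp2:2 pp3:1 pp4:1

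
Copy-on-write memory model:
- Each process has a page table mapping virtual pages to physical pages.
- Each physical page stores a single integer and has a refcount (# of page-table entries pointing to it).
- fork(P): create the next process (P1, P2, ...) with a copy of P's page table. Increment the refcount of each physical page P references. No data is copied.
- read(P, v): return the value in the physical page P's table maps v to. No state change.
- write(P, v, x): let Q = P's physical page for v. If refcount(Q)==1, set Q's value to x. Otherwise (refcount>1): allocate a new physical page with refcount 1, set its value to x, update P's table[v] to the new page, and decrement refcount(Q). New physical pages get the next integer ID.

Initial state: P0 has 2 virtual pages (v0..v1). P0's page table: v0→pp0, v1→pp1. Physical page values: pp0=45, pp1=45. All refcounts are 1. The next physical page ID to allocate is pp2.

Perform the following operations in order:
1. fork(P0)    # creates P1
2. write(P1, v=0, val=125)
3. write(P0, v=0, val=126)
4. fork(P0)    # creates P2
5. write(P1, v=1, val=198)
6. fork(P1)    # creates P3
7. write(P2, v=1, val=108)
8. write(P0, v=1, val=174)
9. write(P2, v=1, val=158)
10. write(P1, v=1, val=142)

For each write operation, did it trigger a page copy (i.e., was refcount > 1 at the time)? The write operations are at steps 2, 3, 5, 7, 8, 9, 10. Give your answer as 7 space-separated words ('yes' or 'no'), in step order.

Op 1: fork(P0) -> P1. 2 ppages; refcounts: pp0:2 pp1:2
Op 2: write(P1, v0, 125). refcount(pp0)=2>1 -> COPY to pp2. 3 ppages; refcounts: pp0:1 pp1:2 pp2:1
Op 3: write(P0, v0, 126). refcount(pp0)=1 -> write in place. 3 ppages; refcounts: pp0:1 pp1:2 pp2:1
Op 4: fork(P0) -> P2. 3 ppages; refcounts: pp0:2 pp1:3 pp2:1
Op 5: write(P1, v1, 198). refcount(pp1)=3>1 -> COPY to pp3. 4 ppages; refcounts: pp0:2 pp1:2 pp2:1 pp3:1
Op 6: fork(P1) -> P3. 4 ppages; refcounts: pp0:2 pp1:2 pp2:2 pp3:2
Op 7: write(P2, v1, 108). refcount(pp1)=2>1 -> COPY to pp4. 5 ppages; refcounts: pp0:2 pp1:1 pp2:2 pp3:2 pp4:1
Op 8: write(P0, v1, 174). refcount(pp1)=1 -> write in place. 5 ppages; refcounts: pp0:2 pp1:1 pp2:2 pp3:2 pp4:1
Op 9: write(P2, v1, 158). refcount(pp4)=1 -> write in place. 5 ppages; refcounts: pp0:2 pp1:1 pp2:2 pp3:2 pp4:1
Op 10: write(P1, v1, 142). refcount(pp3)=2>1 -> COPY to pp5. 6 ppages; refcounts: pp0:2 pp1:1 pp2:2 pp3:1 pp4:1 pp5:1

yes no yes yes no no yes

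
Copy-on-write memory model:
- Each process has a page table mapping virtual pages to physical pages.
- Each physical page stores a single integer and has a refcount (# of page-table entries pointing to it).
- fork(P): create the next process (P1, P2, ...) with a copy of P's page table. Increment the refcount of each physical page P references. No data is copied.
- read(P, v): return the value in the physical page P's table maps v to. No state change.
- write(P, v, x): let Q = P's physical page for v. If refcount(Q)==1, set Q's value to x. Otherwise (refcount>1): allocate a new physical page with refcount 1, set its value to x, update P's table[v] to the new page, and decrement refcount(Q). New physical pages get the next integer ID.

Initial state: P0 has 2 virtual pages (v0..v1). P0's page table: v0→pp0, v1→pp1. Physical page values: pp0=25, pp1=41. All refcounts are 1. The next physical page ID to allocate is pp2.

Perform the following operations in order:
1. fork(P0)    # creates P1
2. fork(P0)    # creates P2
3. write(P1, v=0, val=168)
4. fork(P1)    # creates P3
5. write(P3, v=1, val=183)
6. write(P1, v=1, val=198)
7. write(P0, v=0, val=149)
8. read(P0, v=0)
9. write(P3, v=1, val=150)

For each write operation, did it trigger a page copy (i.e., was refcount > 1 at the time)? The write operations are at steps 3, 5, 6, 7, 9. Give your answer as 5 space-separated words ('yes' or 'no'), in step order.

Op 1: fork(P0) -> P1. 2 ppages; refcounts: pp0:2 pp1:2
Op 2: fork(P0) -> P2. 2 ppages; refcounts: pp0:3 pp1:3
Op 3: write(P1, v0, 168). refcount(pp0)=3>1 -> COPY to pp2. 3 ppages; refcounts: pp0:2 pp1:3 pp2:1
Op 4: fork(P1) -> P3. 3 ppages; refcounts: pp0:2 pp1:4 pp2:2
Op 5: write(P3, v1, 183). refcount(pp1)=4>1 -> COPY to pp3. 4 ppages; refcounts: pp0:2 pp1:3 pp2:2 pp3:1
Op 6: write(P1, v1, 198). refcount(pp1)=3>1 -> COPY to pp4. 5 ppages; refcounts: pp0:2 pp1:2 pp2:2 pp3:1 pp4:1
Op 7: write(P0, v0, 149). refcount(pp0)=2>1 -> COPY to pp5. 6 ppages; refcounts: pp0:1 pp1:2 pp2:2 pp3:1 pp4:1 pp5:1
Op 8: read(P0, v0) -> 149. No state change.
Op 9: write(P3, v1, 150). refcount(pp3)=1 -> write in place. 6 ppages; refcounts: pp0:1 pp1:2 pp2:2 pp3:1 pp4:1 pp5:1

yes yes yes yes no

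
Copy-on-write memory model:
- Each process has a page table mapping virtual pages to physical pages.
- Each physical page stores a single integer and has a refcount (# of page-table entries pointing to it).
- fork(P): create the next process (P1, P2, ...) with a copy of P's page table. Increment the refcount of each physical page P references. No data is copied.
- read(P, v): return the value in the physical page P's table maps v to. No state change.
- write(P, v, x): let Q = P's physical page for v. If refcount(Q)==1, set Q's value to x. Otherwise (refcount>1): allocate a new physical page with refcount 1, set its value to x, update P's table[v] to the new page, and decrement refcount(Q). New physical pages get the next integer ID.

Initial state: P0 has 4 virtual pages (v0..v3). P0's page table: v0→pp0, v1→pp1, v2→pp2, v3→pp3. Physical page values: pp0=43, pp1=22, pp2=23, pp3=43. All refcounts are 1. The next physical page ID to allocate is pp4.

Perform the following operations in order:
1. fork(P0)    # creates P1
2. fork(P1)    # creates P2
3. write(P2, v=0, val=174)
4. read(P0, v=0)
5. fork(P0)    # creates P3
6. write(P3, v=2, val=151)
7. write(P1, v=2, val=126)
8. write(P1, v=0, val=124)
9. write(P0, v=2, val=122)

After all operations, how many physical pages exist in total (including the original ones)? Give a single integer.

Answer: 9

Derivation:
Op 1: fork(P0) -> P1. 4 ppages; refcounts: pp0:2 pp1:2 pp2:2 pp3:2
Op 2: fork(P1) -> P2. 4 ppages; refcounts: pp0:3 pp1:3 pp2:3 pp3:3
Op 3: write(P2, v0, 174). refcount(pp0)=3>1 -> COPY to pp4. 5 ppages; refcounts: pp0:2 pp1:3 pp2:3 pp3:3 pp4:1
Op 4: read(P0, v0) -> 43. No state change.
Op 5: fork(P0) -> P3. 5 ppages; refcounts: pp0:3 pp1:4 pp2:4 pp3:4 pp4:1
Op 6: write(P3, v2, 151). refcount(pp2)=4>1 -> COPY to pp5. 6 ppages; refcounts: pp0:3 pp1:4 pp2:3 pp3:4 pp4:1 pp5:1
Op 7: write(P1, v2, 126). refcount(pp2)=3>1 -> COPY to pp6. 7 ppages; refcounts: pp0:3 pp1:4 pp2:2 pp3:4 pp4:1 pp5:1 pp6:1
Op 8: write(P1, v0, 124). refcount(pp0)=3>1 -> COPY to pp7. 8 ppages; refcounts: pp0:2 pp1:4 pp2:2 pp3:4 pp4:1 pp5:1 pp6:1 pp7:1
Op 9: write(P0, v2, 122). refcount(pp2)=2>1 -> COPY to pp8. 9 ppages; refcounts: pp0:2 pp1:4 pp2:1 pp3:4 pp4:1 pp5:1 pp6:1 pp7:1 pp8:1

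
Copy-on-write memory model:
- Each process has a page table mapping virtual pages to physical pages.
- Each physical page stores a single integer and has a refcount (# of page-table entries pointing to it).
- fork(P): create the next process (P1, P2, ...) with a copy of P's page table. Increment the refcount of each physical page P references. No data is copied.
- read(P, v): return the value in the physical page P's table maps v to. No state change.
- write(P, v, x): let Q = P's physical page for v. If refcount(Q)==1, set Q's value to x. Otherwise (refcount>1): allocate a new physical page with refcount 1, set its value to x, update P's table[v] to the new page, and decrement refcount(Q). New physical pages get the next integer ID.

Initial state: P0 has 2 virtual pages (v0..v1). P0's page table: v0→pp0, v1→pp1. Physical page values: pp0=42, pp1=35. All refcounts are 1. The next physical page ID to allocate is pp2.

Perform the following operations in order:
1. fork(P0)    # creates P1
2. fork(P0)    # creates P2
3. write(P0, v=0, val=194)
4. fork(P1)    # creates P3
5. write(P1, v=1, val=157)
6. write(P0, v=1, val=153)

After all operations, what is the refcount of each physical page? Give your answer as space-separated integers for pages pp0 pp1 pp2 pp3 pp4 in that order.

Op 1: fork(P0) -> P1. 2 ppages; refcounts: pp0:2 pp1:2
Op 2: fork(P0) -> P2. 2 ppages; refcounts: pp0:3 pp1:3
Op 3: write(P0, v0, 194). refcount(pp0)=3>1 -> COPY to pp2. 3 ppages; refcounts: pp0:2 pp1:3 pp2:1
Op 4: fork(P1) -> P3. 3 ppages; refcounts: pp0:3 pp1:4 pp2:1
Op 5: write(P1, v1, 157). refcount(pp1)=4>1 -> COPY to pp3. 4 ppages; refcounts: pp0:3 pp1:3 pp2:1 pp3:1
Op 6: write(P0, v1, 153). refcount(pp1)=3>1 -> COPY to pp4. 5 ppages; refcounts: pp0:3 pp1:2 pp2:1 pp3:1 pp4:1

Answer: 3 2 1 1 1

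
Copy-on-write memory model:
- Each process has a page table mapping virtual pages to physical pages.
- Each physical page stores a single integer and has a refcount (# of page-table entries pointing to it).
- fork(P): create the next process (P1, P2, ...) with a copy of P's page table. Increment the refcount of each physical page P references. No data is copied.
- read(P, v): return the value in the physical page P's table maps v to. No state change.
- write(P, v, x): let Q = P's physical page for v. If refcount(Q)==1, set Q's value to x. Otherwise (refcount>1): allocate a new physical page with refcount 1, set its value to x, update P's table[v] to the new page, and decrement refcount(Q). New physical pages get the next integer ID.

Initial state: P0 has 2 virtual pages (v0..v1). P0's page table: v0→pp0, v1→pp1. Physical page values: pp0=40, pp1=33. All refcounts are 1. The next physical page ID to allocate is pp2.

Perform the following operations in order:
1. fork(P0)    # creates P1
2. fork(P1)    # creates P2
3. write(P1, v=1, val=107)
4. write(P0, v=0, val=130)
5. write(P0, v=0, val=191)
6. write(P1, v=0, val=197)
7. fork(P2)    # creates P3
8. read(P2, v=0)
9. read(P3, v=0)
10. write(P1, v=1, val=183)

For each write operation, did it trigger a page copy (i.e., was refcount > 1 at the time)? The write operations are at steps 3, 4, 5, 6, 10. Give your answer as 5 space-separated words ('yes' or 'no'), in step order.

Op 1: fork(P0) -> P1. 2 ppages; refcounts: pp0:2 pp1:2
Op 2: fork(P1) -> P2. 2 ppages; refcounts: pp0:3 pp1:3
Op 3: write(P1, v1, 107). refcount(pp1)=3>1 -> COPY to pp2. 3 ppages; refcounts: pp0:3 pp1:2 pp2:1
Op 4: write(P0, v0, 130). refcount(pp0)=3>1 -> COPY to pp3. 4 ppages; refcounts: pp0:2 pp1:2 pp2:1 pp3:1
Op 5: write(P0, v0, 191). refcount(pp3)=1 -> write in place. 4 ppages; refcounts: pp0:2 pp1:2 pp2:1 pp3:1
Op 6: write(P1, v0, 197). refcount(pp0)=2>1 -> COPY to pp4. 5 ppages; refcounts: pp0:1 pp1:2 pp2:1 pp3:1 pp4:1
Op 7: fork(P2) -> P3. 5 ppages; refcounts: pp0:2 pp1:3 pp2:1 pp3:1 pp4:1
Op 8: read(P2, v0) -> 40. No state change.
Op 9: read(P3, v0) -> 40. No state change.
Op 10: write(P1, v1, 183). refcount(pp2)=1 -> write in place. 5 ppages; refcounts: pp0:2 pp1:3 pp2:1 pp3:1 pp4:1

yes yes no yes no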